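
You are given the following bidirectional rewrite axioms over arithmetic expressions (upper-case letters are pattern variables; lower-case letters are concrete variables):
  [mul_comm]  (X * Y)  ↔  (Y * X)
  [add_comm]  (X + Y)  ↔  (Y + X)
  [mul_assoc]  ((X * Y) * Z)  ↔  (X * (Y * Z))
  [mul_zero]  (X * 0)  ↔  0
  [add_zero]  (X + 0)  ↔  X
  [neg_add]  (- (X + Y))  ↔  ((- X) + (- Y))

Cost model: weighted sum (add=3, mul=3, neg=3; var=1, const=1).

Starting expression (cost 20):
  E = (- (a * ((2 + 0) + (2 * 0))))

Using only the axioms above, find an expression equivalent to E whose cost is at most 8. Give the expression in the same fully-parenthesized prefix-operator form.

(1) (2 * 0)  =[mul_zero →]=  0    ⊢ (- (a * ((2 + 0) + 0)))
(2) (2 + 0)  =[add_zero →]=  2    ⊢ (- (a * (2 + 0)))
(3) (2 + 0)  =[add_zero →]=  2    ⊢ cost 8, within 8

(- (a * 2))   [cost 8]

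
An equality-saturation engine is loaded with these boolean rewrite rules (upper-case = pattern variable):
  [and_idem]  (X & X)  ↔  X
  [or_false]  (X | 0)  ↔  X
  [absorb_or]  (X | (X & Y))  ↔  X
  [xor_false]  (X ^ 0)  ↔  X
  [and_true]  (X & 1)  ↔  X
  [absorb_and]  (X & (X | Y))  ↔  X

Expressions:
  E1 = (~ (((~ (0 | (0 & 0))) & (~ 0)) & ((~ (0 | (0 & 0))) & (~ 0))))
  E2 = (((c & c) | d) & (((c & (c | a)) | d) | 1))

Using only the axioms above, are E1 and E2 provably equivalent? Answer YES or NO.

NO

Every axiom is a valid identity, so a rewrite proof would force E1 and E2 to agree under every assignment.
At a=0, c=0, d=1: E1 = 0 but E2 = 1; they differ, so no derivation exists.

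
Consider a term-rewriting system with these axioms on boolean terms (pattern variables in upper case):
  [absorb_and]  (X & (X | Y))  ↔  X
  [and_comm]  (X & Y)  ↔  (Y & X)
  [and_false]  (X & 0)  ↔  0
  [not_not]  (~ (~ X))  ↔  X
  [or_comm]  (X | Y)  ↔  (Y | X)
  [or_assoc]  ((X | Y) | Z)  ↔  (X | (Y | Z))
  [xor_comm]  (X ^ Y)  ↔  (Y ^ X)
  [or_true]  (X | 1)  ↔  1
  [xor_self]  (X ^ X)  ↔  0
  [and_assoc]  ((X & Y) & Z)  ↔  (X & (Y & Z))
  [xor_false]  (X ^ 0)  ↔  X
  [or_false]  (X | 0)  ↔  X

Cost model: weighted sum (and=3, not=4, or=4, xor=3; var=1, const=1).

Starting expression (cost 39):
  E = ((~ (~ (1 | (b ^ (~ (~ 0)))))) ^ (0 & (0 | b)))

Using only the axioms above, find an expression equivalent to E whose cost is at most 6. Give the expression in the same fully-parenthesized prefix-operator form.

(1 | b)   [cost 6]

1. [not_not →] (~ (~ 0))  →  0;  E = ((~ (~ (1 | (b ^ 0)))) ^ (0 & (0 | b)))
2. [absorb_and →] (0 & (0 | b))  →  0;  E = ((~ (~ (1 | (b ^ 0)))) ^ 0)
3. [xor_false →] ((~ (~ (1 | (b ^ 0)))) ^ 0)  →  (~ (~ (1 | (b ^ 0))))
4. [not_not →] (~ (~ (1 | (b ^ 0))))  →  (1 | (b ^ 0))
5. [xor_false →] (b ^ 0)  →  b;  cost 6 ≤ 6, done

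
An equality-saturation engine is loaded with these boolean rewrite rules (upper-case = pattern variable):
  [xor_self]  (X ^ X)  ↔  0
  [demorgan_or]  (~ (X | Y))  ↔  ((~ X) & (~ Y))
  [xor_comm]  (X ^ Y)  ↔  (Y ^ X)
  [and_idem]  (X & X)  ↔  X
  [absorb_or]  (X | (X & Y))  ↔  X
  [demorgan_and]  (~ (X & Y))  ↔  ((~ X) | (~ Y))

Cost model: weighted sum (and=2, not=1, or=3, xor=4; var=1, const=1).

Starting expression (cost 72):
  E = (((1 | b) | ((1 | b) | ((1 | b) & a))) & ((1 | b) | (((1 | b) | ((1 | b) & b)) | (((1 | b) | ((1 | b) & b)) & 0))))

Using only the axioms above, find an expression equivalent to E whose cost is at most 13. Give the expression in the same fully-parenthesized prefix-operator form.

((1 | b) | (1 | b))   [cost 13]

(1) (((1 | b) | ((1 | b) & b)) | (((1 | b) | ((1 | b) & b)) & 0))  =[absorb_or →]=  ((1 | b) | ((1 | b) & b))    ⊢ (((1 | b) | ((1 | b) | ((1 | b) & a))) & ((1 | b) | ((1 | b) | ((1 | b) & b))))
(2) ((1 | b) | ((1 | b) & b))  =[absorb_or →]=  (1 | b)    ⊢ (((1 | b) | ((1 | b) | ((1 | b) & a))) & ((1 | b) | (1 | b)))
(3) ((1 | b) | ((1 | b) & a))  =[absorb_or →]=  (1 | b)    ⊢ (((1 | b) | (1 | b)) & ((1 | b) | (1 | b)))
(4) (((1 | b) | (1 | b)) & ((1 | b) | (1 | b)))  =[and_idem →]=  ((1 | b) | (1 | b))    ⊢ cost 13, within 13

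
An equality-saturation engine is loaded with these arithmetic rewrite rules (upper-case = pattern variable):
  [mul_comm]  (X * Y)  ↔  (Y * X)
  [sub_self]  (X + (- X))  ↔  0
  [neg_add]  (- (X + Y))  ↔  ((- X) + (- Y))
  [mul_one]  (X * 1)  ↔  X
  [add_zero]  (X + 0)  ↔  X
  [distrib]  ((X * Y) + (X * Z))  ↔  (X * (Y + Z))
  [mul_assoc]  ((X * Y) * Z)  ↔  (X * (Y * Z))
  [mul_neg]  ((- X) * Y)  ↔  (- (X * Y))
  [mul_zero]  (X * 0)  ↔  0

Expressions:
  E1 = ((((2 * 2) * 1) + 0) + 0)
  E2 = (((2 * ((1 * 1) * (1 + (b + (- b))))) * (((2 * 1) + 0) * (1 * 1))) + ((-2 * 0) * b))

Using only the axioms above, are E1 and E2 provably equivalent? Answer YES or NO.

YES

step 1: add_zero (→) rewrites (((2 * 2) * 1) + 0) into ((2 * 2) * 1), now (((2 * 2) * 1) + 0)
step 2: mul_one (→) rewrites ((2 * 2) * 1) into (2 * 2), now ((2 * 2) + 0)
step 3: add_zero (→) rewrites ((2 * 2) + 0) into (2 * 2)
step 4: mul_one (←) rewrites 2 into (2 * 1), now (2 * (2 * 1))
step 5: mul_one (←) rewrites 2 into (2 * 1), now ((2 * 1) * (2 * 1))
step 6: add_zero (←) rewrites ((2 * 1) * (2 * 1)) into (((2 * 1) * (2 * 1)) + 0)
step 7: mul_zero (←) rewrites 0 into (b * 0), now (((2 * 1) * (2 * 1)) + (b * 0))
step 8: mul_comm (→) rewrites (b * 0) into (0 * b), now (((2 * 1) * (2 * 1)) + (0 * b))
step 9: mul_one (←) rewrites 1 into (1 * 1), now (((2 * 1) * (2 * (1 * 1))) + (0 * b))
step 10: add_zero (←) rewrites 2 into (2 + 0), now (((2 * 1) * ((2 + 0) * (1 * 1))) + (0 * b))
step 11: mul_zero (←) rewrites 0 into (-2 * 0), now (((2 * 1) * ((2 + 0) * (1 * 1))) + ((-2 * 0) * b))
step 12: mul_one (←) rewrites 1 into (1 * 1), now (((2 * (1 * 1)) * ((2 + 0) * (1 * 1))) + ((-2 * 0) * b))
step 13: mul_one (←) rewrites 2 into (2 * 1), now (((2 * (1 * 1)) * (((2 * 1) + 0) * (1 * 1))) + ((-2 * 0) * b))
step 14: mul_one (←) rewrites 1 into (1 * 1), now (((2 * ((1 * 1) * 1)) * (((2 * 1) + 0) * (1 * 1))) + ((-2 * 0) * b))
step 15: add_zero (←) rewrites 1 into (1 + 0), now (((2 * ((1 * 1) * (1 + 0))) * (((2 * 1) + 0) * (1 * 1))) + ((-2 * 0) * b))
step 16: sub_self (←) rewrites 0 into (b + (- b)), which is E2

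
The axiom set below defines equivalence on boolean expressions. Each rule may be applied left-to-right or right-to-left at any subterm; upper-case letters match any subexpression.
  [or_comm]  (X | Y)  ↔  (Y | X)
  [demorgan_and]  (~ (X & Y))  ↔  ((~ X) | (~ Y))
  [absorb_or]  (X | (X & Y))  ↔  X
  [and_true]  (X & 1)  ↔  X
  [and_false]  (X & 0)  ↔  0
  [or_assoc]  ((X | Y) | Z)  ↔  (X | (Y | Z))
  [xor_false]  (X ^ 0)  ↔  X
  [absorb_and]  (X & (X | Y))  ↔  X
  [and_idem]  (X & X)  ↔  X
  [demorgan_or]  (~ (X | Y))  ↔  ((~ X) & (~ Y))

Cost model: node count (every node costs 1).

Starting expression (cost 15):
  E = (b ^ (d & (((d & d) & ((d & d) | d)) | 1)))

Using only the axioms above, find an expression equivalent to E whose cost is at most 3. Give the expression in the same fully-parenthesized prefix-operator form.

step 1: absorb_and (→) rewrites ((d & d) & ((d & d) | d)) into (d & d), now (b ^ (d & ((d & d) | 1)))
step 2: and_idem (→) rewrites (d & d) into d, now (b ^ (d & (d | 1)))
step 3: absorb_and (→) rewrites (d & (d | 1)) into d, reaching cost 3 (bound 3)

(b ^ d)   [cost 3]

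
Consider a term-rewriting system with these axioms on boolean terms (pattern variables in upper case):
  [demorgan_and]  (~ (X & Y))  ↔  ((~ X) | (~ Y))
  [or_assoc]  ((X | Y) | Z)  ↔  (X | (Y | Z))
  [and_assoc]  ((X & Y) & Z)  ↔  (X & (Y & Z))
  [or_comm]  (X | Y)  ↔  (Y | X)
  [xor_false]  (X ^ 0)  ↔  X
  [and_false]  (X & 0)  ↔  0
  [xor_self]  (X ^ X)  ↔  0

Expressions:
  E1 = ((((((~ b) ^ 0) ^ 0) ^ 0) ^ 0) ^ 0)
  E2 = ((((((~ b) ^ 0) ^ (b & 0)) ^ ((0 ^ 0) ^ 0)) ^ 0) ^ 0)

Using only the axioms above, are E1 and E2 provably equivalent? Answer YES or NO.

step 1: xor_false (→) rewrites (((((~ b) ^ 0) ^ 0) ^ 0) ^ 0) into ((((~ b) ^ 0) ^ 0) ^ 0), now (((((~ b) ^ 0) ^ 0) ^ 0) ^ 0)
step 2: xor_false (→) rewrites (((((~ b) ^ 0) ^ 0) ^ 0) ^ 0) into ((((~ b) ^ 0) ^ 0) ^ 0)
step 3: xor_false (→) rewrites (((~ b) ^ 0) ^ 0) into ((~ b) ^ 0), now (((~ b) ^ 0) ^ 0)
step 4: xor_false (→) rewrites (((~ b) ^ 0) ^ 0) into ((~ b) ^ 0)
step 5: xor_false (←) rewrites 0 into (0 ^ 0), now ((~ b) ^ (0 ^ 0))
step 6: xor_false (←) rewrites ((~ b) ^ (0 ^ 0)) into (((~ b) ^ (0 ^ 0)) ^ 0)
step 7: xor_false (←) rewrites (0 ^ 0) into ((0 ^ 0) ^ 0), now (((~ b) ^ ((0 ^ 0) ^ 0)) ^ 0)
step 8: xor_false (←) rewrites (~ b) into ((~ b) ^ 0), now ((((~ b) ^ 0) ^ ((0 ^ 0) ^ 0)) ^ 0)
step 9: xor_false (←) rewrites (~ b) into ((~ b) ^ 0), now (((((~ b) ^ 0) ^ 0) ^ ((0 ^ 0) ^ 0)) ^ 0)
step 10: and_false (←) rewrites 0 into (b & 0), now (((((~ b) ^ 0) ^ (b & 0)) ^ ((0 ^ 0) ^ 0)) ^ 0)
step 11: xor_false (←) rewrites ((((~ b) ^ 0) ^ (b & 0)) ^ ((0 ^ 0) ^ 0)) into (((((~ b) ^ 0) ^ (b & 0)) ^ ((0 ^ 0) ^ 0)) ^ 0), which is E2

YES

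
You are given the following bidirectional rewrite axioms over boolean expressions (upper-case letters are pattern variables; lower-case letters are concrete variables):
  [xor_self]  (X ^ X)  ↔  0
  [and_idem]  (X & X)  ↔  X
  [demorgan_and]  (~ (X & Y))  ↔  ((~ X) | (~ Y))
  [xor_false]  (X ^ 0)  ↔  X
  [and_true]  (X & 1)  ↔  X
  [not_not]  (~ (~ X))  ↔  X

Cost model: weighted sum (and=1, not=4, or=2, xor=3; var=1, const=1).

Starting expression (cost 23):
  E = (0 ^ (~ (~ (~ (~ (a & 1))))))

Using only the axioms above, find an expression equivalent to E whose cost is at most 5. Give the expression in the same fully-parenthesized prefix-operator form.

(0 ^ a)   [cost 5]

(1) (~ (~ (~ (~ (a & 1)))))  =[not_not →]=  (~ (~ (a & 1)))    ⊢ (0 ^ (~ (~ (a & 1))))
(2) (a & 1)  =[and_true →]=  a    ⊢ (0 ^ (~ (~ a)))
(3) (~ (~ a))  =[not_not →]=  a    ⊢ cost 5, within 5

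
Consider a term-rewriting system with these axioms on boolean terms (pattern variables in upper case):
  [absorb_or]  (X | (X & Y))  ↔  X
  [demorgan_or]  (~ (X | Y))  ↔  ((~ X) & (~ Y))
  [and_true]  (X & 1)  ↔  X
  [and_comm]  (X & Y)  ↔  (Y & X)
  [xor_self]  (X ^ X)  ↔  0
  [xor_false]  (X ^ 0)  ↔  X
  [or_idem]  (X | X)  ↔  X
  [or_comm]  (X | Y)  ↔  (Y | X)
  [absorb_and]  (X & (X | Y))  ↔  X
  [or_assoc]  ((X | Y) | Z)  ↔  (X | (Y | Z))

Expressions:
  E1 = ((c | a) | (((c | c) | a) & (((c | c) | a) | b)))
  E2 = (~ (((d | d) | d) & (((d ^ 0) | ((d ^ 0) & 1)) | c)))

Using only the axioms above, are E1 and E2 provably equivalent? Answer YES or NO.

All listed rules preserve value, hence provable equivalence implies equal values everywhere; look for a separating assignment.
a=0, b=0, c=0, d=0 gives E1 ↦ 0, E2 ↦ 1; values differ ⇒ not provably equivalent.

NO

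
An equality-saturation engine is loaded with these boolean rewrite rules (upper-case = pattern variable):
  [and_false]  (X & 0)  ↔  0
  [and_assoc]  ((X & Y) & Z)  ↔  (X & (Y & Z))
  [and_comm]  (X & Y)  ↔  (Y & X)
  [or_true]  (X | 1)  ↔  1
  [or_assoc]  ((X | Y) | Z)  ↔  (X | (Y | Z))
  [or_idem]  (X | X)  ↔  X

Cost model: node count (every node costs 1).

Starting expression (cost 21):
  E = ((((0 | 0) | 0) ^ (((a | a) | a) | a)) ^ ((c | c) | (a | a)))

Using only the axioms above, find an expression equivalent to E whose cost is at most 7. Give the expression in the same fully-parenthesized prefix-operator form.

1. [or_idem →] (a | a)  →  a;  E = ((((0 | 0) | 0) ^ ((a | a) | a)) ^ ((c | c) | (a | a)))
2. [or_idem →] (0 | 0)  →  0;  E = (((0 | 0) ^ ((a | a) | a)) ^ ((c | c) | (a | a)))
3. [or_idem →] (0 | 0)  →  0;  E = ((0 ^ ((a | a) | a)) ^ ((c | c) | (a | a)))
4. [or_idem →] (a | a)  →  a;  E = ((0 ^ (a | a)) ^ ((c | c) | (a | a)))
5. [or_idem →] (c | c)  →  c;  E = ((0 ^ (a | a)) ^ (c | (a | a)))
6. [or_idem →] (a | a)  →  a;  E = ((0 ^ (a | a)) ^ (c | a))
7. [or_idem →] (a | a)  →  a;  cost 7 ≤ 7, done

((0 ^ a) ^ (c | a))   [cost 7]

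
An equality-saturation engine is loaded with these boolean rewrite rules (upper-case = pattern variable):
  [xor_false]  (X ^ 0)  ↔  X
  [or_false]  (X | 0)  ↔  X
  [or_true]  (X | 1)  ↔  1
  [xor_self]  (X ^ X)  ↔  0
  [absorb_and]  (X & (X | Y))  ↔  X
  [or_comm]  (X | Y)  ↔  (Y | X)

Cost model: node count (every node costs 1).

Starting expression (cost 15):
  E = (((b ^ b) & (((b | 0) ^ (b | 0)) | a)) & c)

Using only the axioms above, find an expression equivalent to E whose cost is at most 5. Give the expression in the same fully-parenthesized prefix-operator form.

((b ^ b) & c)   [cost 5]

step 1: or_false (→) rewrites (b | 0) into b, now (((b ^ b) & (((b | 0) ^ b) | a)) & c)
step 2: or_false (→) rewrites (b | 0) into b, now (((b ^ b) & ((b ^ b) | a)) & c)
step 3: absorb_and (→) rewrites ((b ^ b) & ((b ^ b) | a)) into (b ^ b), reaching cost 5 (bound 5)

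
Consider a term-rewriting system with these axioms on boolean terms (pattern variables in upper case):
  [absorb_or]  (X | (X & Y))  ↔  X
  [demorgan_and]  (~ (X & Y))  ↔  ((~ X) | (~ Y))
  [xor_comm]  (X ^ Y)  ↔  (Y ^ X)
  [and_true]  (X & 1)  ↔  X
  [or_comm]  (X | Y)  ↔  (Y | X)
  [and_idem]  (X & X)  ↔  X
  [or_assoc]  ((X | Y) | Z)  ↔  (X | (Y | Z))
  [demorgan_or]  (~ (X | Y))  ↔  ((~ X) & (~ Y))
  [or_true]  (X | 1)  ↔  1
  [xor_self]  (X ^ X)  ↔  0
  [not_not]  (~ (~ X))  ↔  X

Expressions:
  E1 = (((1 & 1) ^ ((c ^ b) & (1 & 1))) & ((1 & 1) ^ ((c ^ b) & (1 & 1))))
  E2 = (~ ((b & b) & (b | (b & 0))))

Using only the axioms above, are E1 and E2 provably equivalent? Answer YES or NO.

NO

All listed rules preserve value, hence provable equivalence implies equal values everywhere; look for a separating assignment.
b=0, c=1 gives E1 ↦ 0, E2 ↦ 1; values differ ⇒ not provably equivalent.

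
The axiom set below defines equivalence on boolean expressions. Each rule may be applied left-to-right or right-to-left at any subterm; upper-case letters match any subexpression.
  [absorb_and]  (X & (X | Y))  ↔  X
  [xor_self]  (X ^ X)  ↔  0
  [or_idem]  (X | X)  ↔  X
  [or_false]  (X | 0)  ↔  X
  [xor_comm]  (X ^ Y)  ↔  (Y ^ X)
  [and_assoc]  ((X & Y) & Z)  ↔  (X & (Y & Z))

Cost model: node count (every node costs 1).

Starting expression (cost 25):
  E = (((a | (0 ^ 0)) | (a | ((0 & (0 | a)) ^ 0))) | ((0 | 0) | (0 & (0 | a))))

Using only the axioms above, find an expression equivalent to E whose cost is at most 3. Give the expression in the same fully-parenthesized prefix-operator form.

(1) (0 & (0 | a))  =[absorb_and →]=  0    ⊢ (((a | (0 ^ 0)) | (a | (0 ^ 0))) | ((0 | 0) | (0 & (0 | a))))
(2) ((a | (0 ^ 0)) | (a | (0 ^ 0)))  =[or_idem →]=  (a | (0 ^ 0))    ⊢ ((a | (0 ^ 0)) | ((0 | 0) | (0 & (0 | a))))
(3) (0 & (0 | a))  =[absorb_and →]=  0    ⊢ ((a | (0 ^ 0)) | ((0 | 0) | 0))
(4) (0 | 0)  =[or_idem →]=  0    ⊢ ((a | (0 ^ 0)) | (0 | 0))
(5) (0 ^ 0)  =[xor_self →]=  0    ⊢ ((a | 0) | (0 | 0))
(6) (a | 0)  =[or_false →]=  a    ⊢ (a | (0 | 0))
(7) (0 | 0)  =[or_false →]=  0    ⊢ cost 3, within 3

(a | 0)   [cost 3]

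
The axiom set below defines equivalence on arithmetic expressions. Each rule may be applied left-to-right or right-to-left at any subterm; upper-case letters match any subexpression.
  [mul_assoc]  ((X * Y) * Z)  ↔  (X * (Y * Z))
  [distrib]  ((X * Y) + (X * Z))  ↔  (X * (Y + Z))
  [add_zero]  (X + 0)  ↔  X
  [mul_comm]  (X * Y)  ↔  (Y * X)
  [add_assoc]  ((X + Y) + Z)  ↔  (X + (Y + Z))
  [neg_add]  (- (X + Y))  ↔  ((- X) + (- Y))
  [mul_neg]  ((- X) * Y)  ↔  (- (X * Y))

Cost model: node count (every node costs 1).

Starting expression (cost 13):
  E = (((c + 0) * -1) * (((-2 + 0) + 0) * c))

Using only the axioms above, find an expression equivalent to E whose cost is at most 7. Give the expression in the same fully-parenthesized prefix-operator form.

((c * -1) * (-2 * c))   [cost 7]

1. [add_zero →] ((-2 + 0) + 0)  →  (-2 + 0);  E = (((c + 0) * -1) * ((-2 + 0) * c))
2. [add_zero →] (c + 0)  →  c;  E = ((c * -1) * ((-2 + 0) * c))
3. [add_zero →] (-2 + 0)  →  -2;  cost 7 ≤ 7, done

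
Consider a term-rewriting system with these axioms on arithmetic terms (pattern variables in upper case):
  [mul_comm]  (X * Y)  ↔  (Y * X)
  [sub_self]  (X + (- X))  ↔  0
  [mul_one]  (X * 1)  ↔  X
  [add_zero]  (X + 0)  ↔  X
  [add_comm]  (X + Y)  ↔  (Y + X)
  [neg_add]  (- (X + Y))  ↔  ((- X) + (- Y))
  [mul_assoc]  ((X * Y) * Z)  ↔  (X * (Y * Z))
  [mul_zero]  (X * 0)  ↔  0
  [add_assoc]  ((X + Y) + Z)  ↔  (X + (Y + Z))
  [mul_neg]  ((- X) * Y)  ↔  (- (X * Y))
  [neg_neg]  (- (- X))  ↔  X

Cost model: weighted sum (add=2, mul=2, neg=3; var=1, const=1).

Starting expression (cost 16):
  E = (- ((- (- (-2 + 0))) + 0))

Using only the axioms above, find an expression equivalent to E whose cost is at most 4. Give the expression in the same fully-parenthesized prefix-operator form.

(- -2)   [cost 4]

(1) ((- (- (-2 + 0))) + 0)  =[add_zero →]=  (- (- (-2 + 0)))    ⊢ (- (- (- (-2 + 0))))
(2) (-2 + 0)  =[add_zero →]=  -2    ⊢ (- (- (- -2)))
(3) (- (- -2))  =[neg_neg →]=  -2    ⊢ cost 4, within 4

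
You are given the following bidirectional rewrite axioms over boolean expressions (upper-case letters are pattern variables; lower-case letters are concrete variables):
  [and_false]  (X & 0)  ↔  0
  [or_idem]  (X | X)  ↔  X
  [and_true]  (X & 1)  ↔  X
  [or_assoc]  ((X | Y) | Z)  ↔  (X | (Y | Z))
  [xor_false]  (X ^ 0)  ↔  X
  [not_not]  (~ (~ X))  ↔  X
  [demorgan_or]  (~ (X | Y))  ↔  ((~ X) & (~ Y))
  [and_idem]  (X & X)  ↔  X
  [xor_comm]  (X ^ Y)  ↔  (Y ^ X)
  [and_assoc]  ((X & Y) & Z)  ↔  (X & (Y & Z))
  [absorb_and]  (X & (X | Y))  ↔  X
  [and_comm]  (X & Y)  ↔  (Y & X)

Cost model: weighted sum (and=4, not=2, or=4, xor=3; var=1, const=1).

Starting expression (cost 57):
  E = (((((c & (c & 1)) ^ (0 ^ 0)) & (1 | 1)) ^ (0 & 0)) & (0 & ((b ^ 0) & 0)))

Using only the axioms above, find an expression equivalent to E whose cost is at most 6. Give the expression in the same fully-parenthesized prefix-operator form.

(1) (c & 1)  =[and_true →]=  c    ⊢ (((((c & c) ^ (0 ^ 0)) & (1 | 1)) ^ (0 & 0)) & (0 & ((b ^ 0) & 0)))
(2) (0 & 0)  =[and_idem →]=  0    ⊢ (((((c & c) ^ (0 ^ 0)) & (1 | 1)) ^ 0) & (0 & ((b ^ 0) & 0)))
(3) ((((c & c) ^ (0 ^ 0)) & (1 | 1)) ^ 0)  =[xor_false →]=  (((c & c) ^ (0 ^ 0)) & (1 | 1))    ⊢ ((((c & c) ^ (0 ^ 0)) & (1 | 1)) & (0 & ((b ^ 0) & 0)))
(4) (1 | 1)  =[or_idem →]=  1    ⊢ ((((c & c) ^ (0 ^ 0)) & 1) & (0 & ((b ^ 0) & 0)))
(5) (c & c)  =[and_idem →]=  c    ⊢ (((c ^ (0 ^ 0)) & 1) & (0 & ((b ^ 0) & 0)))
(6) (b ^ 0)  =[xor_false →]=  b    ⊢ (((c ^ (0 ^ 0)) & 1) & (0 & (b & 0)))
(7) ((c ^ (0 ^ 0)) & 1)  =[and_true →]=  (c ^ (0 ^ 0))    ⊢ ((c ^ (0 ^ 0)) & (0 & (b & 0)))
(8) ((c ^ (0 ^ 0)) & (0 & (b & 0)))  =[and_comm →]=  ((0 & (b & 0)) & (c ^ (0 ^ 0)))
(9) (0 ^ 0)  =[xor_false →]=  0    ⊢ ((0 & (b & 0)) & (c ^ 0))
(10) (b & 0)  =[and_false →]=  0    ⊢ ((0 & 0) & (c ^ 0))
(11) (0 & 0)  =[and_idem →]=  0    ⊢ (0 & (c ^ 0))
(12) (c ^ 0)  =[xor_false →]=  c    ⊢ cost 6, within 6

(0 & c)   [cost 6]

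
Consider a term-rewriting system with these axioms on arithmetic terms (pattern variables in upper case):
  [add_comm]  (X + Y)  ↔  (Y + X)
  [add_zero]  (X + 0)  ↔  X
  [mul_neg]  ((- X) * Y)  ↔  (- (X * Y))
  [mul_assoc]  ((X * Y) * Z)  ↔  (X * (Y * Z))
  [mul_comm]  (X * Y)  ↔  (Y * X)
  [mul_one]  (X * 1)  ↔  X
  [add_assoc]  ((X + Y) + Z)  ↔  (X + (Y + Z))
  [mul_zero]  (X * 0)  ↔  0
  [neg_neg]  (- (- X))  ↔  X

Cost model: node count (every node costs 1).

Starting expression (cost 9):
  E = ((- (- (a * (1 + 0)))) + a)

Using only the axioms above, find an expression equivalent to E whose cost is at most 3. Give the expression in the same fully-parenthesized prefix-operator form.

1. [neg_neg →] (- (- (a * (1 + 0))))  →  (a * (1 + 0));  E = ((a * (1 + 0)) + a)
2. [add_zero →] (1 + 0)  →  1;  E = ((a * 1) + a)
3. [mul_one →] (a * 1)  →  a;  cost 3 ≤ 3, done

(a + a)   [cost 3]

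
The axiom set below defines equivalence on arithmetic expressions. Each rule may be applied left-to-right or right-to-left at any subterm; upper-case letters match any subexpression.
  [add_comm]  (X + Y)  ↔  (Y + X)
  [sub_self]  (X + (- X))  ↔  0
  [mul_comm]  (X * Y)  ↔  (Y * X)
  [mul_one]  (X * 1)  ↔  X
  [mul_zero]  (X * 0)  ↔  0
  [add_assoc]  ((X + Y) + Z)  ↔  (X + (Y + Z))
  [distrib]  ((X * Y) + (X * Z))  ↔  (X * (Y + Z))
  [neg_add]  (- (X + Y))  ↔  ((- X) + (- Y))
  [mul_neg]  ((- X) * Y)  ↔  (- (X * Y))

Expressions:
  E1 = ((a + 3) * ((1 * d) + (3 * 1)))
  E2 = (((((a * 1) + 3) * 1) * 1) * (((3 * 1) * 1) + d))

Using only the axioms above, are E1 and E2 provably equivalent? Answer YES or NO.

1. [mul_comm →] (1 * d)  →  (d * 1);  E1 = ((a + 3) * ((d * 1) + (3 * 1)))
2. [mul_one →] (3 * 1)  →  3;  E1 = ((a + 3) * ((d * 1) + 3))
3. [mul_one →] (d * 1)  →  d;  E1 = ((a + 3) * (d + 3))
4. [mul_one ←] 3  →  (3 * 1);  E1 = ((a + 3) * (d + (3 * 1)))
5. [mul_one ←] a  →  (a * 1);  E1 = (((a * 1) + 3) * (d + (3 * 1)))
6. [mul_one ←] 3  →  (3 * 1);  E1 = (((a * 1) + 3) * (d + ((3 * 1) * 1)))
7. [add_comm →] (d + ((3 * 1) * 1))  →  (((3 * 1) * 1) + d);  E1 = (((a * 1) + 3) * (((3 * 1) * 1) + d))
8. [mul_one ←] ((a * 1) + 3)  →  (((a * 1) + 3) * 1);  E1 = ((((a * 1) + 3) * 1) * (((3 * 1) * 1) + d))
9. [mul_one ←] ((a * 1) + 3)  →  (((a * 1) + 3) * 1);  this is E2

YES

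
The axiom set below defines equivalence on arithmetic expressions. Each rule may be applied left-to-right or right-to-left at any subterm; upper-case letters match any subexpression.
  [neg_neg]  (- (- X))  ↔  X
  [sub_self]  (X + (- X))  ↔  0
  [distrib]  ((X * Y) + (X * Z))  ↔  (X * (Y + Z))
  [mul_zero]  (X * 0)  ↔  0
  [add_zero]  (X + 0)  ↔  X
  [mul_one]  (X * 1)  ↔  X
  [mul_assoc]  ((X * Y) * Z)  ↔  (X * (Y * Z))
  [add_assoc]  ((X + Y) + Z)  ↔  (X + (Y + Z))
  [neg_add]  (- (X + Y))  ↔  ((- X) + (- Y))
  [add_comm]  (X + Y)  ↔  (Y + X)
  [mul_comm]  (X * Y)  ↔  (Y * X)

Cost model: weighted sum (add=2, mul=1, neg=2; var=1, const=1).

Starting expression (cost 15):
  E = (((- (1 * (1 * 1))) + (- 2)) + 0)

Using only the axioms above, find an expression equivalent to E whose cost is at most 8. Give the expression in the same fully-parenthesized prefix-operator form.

(1) (((- (1 * (1 * 1))) + (- 2)) + 0)  =[add_zero →]=  ((- (1 * (1 * 1))) + (- 2))
(2) (1 * 1)  =[mul_one →]=  1    ⊢ ((- (1 * 1)) + (- 2))
(3) (1 * 1)  =[mul_one →]=  1    ⊢ cost 8, within 8

((- 1) + (- 2))   [cost 8]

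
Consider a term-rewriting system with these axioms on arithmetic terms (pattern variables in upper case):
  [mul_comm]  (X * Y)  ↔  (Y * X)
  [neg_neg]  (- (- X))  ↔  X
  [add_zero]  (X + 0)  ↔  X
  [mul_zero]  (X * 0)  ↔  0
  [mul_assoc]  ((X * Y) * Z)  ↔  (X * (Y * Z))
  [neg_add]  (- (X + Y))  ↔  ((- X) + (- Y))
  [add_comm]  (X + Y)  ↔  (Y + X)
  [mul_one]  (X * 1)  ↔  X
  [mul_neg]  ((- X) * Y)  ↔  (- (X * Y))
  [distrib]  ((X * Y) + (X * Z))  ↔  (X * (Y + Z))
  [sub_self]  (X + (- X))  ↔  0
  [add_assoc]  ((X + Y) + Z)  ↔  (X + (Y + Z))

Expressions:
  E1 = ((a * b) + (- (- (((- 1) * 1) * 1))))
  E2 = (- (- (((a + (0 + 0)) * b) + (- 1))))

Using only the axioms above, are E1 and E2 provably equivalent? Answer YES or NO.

YES

(1) ((- 1) * 1)  =[mul_one →]=  (- 1)    ⊢ ((a * b) + (- (- ((- 1) * 1))))
(2) ((- 1) * 1)  =[mul_one →]=  (- 1)    ⊢ ((a * b) + (- (- (- 1))))
(3) (- (- (- 1)))  =[neg_neg →]=  (- 1)    ⊢ ((a * b) + (- 1))
(4) a  =[add_zero ←]=  (a + 0)    ⊢ (((a + 0) * b) + (- 1))
(5) 0  =[add_zero ←]=  (0 + 0)    ⊢ (((a + (0 + 0)) * b) + (- 1))
(6) (((a + (0 + 0)) * b) + (- 1))  =[neg_neg ←]=  (- (- (((a + (0 + 0)) * b) + (- 1))))    ⊢ E2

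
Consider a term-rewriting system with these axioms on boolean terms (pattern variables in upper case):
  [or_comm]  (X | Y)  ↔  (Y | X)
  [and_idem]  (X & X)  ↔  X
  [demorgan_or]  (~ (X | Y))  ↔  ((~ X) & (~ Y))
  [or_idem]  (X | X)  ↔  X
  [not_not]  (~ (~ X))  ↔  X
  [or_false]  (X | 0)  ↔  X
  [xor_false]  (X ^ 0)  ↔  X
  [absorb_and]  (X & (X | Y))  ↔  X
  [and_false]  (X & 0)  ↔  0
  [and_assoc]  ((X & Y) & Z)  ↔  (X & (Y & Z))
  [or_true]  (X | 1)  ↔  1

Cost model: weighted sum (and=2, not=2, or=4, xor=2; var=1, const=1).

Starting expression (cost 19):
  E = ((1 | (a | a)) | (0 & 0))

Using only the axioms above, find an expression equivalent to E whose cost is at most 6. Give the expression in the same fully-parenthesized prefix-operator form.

(1 | a)   [cost 6]

step 1: or_idem (→) rewrites (a | a) into a, now ((1 | a) | (0 & 0))
step 2: and_idem (→) rewrites (0 & 0) into 0, now ((1 | a) | 0)
step 3: or_false (→) rewrites ((1 | a) | 0) into (1 | a), reaching cost 6 (bound 6)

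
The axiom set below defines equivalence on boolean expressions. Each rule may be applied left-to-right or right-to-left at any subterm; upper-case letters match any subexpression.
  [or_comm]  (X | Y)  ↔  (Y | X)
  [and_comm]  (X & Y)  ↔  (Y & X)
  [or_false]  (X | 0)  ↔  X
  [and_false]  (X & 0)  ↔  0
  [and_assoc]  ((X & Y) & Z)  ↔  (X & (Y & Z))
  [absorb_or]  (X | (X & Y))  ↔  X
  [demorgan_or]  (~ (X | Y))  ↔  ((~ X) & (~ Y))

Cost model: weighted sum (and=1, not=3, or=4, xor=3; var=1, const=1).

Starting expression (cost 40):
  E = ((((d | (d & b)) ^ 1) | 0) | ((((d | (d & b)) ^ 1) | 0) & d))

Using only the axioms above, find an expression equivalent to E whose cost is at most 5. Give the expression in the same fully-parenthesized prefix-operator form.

step 1: absorb_or (→) rewrites ((((d | (d & b)) ^ 1) | 0) | ((((d | (d & b)) ^ 1) | 0) & d)) into (((d | (d & b)) ^ 1) | 0)
step 2: absorb_or (→) rewrites (d | (d & b)) into d, now ((d ^ 1) | 0)
step 3: or_false (→) rewrites ((d ^ 1) | 0) into (d ^ 1), reaching cost 5 (bound 5)

(d ^ 1)   [cost 5]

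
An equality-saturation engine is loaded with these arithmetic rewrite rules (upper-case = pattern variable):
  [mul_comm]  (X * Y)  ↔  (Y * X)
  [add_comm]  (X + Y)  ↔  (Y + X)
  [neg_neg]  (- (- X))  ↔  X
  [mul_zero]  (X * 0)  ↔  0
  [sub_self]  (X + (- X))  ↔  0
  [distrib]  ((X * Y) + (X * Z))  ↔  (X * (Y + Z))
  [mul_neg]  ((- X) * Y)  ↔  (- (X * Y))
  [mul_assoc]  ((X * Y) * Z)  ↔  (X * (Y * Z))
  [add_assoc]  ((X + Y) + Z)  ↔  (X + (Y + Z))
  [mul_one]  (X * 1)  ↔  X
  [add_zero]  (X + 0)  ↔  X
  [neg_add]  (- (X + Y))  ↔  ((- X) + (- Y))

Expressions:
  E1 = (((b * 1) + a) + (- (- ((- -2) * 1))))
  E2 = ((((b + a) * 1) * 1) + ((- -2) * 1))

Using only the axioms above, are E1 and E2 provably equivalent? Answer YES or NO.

1. [mul_one →] (b * 1)  →  b;  E1 = ((b + a) + (- (- ((- -2) * 1))))
2. [mul_one →] ((- -2) * 1)  →  (- -2);  E1 = ((b + a) + (- (- (- -2))))
3. [neg_neg →] (- (- (- -2)))  →  (- -2);  E1 = ((b + a) + (- -2))
4. [mul_one ←] (b + a)  →  ((b + a) * 1);  E1 = (((b + a) * 1) + (- -2))
5. [mul_one ←] (- -2)  →  ((- -2) * 1);  E1 = (((b + a) * 1) + ((- -2) * 1))
6. [mul_one ←] (b + a)  →  ((b + a) * 1);  this is E2

YES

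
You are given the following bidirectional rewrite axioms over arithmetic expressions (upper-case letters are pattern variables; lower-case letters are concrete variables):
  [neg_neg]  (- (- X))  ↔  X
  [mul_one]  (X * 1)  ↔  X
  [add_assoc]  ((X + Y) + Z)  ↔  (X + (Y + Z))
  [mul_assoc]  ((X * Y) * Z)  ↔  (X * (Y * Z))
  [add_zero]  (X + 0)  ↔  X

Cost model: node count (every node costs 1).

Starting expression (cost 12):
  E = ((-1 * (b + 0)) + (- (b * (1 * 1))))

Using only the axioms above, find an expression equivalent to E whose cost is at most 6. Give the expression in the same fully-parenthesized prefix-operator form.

1. [mul_one →] (1 * 1)  →  1;  E = ((-1 * (b + 0)) + (- (b * 1)))
2. [add_zero →] (b + 0)  →  b;  E = ((-1 * b) + (- (b * 1)))
3. [mul_one →] (b * 1)  →  b;  cost 6 ≤ 6, done

((-1 * b) + (- b))   [cost 6]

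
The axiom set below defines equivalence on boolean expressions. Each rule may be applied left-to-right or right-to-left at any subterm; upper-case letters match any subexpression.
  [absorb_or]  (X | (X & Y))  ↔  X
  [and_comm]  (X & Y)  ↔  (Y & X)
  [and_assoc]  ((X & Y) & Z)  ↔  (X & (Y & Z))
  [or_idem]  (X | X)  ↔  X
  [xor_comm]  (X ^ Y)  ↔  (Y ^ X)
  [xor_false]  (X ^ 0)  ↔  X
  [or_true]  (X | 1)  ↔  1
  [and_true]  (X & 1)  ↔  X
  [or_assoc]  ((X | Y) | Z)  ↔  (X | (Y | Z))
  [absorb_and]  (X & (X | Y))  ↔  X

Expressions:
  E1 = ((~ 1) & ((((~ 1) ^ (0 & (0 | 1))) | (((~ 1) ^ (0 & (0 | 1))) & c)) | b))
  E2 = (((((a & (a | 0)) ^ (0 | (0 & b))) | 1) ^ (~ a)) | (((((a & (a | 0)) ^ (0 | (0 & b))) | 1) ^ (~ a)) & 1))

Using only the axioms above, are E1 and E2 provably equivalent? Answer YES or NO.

NO

The axioms are sound identities: if E1 ↔* E2 then E1 and E2 evaluate identically under any assignment.
Under a=1, b=0, c=0: E1 evaluates to 0, E2 to 1. Distinct ⇒ no rewrite sequence connects them.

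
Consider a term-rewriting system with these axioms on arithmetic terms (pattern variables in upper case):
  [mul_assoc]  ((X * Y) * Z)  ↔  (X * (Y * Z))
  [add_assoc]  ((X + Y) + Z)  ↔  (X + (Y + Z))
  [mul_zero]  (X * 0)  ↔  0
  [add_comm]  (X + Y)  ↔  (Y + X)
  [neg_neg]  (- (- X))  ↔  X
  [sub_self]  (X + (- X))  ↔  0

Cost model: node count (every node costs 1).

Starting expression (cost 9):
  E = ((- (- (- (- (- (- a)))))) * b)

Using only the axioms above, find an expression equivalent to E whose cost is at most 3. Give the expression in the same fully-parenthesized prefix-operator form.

1. [neg_neg →] (- (- (- (- (- a)))))  →  (- (- (- a)));  E = ((- (- (- (- a)))) * b)
2. [neg_neg →] (- (- a))  →  a;  E = ((- (- a)) * b)
3. [neg_neg →] (- (- a))  →  a;  cost 3 ≤ 3, done

(a * b)   [cost 3]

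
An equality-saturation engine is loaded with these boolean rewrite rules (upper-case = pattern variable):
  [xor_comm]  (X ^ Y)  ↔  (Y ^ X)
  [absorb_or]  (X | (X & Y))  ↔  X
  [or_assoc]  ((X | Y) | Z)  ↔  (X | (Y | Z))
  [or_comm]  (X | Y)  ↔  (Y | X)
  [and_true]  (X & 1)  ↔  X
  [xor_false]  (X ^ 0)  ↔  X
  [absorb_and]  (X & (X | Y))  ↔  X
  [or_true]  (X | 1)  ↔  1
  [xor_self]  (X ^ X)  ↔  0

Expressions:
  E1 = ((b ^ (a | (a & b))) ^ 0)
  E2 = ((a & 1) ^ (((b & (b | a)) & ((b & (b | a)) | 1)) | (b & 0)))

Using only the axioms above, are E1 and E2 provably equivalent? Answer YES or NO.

step 1: absorb_or (→) rewrites (a | (a & b)) into a, now ((b ^ a) ^ 0)
step 2: xor_comm (→) rewrites (b ^ a) into (a ^ b), now ((a ^ b) ^ 0)
step 3: xor_false (→) rewrites ((a ^ b) ^ 0) into (a ^ b)
step 4: absorb_or (←) rewrites b into (b | (b & 0)), now (a ^ (b | (b & 0)))
step 5: absorb_and (←) rewrites b into (b & (b | a)), now (a ^ ((b & (b | a)) | (b & 0)))
step 6: and_true (←) rewrites a into (a & 1), now ((a & 1) ^ ((b & (b | a)) | (b & 0)))
step 7: absorb_and (←) rewrites (b & (b | a)) into ((b & (b | a)) & ((b & (b | a)) | 1)), which is E2

YES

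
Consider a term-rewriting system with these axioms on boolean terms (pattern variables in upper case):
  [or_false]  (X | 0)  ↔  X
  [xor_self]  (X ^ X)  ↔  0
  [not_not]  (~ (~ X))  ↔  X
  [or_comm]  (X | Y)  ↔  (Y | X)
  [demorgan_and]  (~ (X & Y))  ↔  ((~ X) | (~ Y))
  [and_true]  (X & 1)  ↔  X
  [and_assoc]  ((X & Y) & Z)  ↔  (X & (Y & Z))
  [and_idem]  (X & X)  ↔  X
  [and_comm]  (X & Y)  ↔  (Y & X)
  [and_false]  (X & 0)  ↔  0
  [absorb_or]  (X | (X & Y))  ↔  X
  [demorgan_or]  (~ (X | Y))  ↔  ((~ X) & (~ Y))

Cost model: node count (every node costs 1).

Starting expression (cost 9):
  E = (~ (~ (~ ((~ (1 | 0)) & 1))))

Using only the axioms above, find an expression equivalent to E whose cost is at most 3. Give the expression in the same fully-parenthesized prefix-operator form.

1. [not_not →] (~ (~ (~ ((~ (1 | 0)) & 1))))  →  (~ ((~ (1 | 0)) & 1))
2. [or_false →] (1 | 0)  →  1;  E = (~ ((~ 1) & 1))
3. [and_true →] ((~ 1) & 1)  →  (~ 1);  cost 3 ≤ 3, done

(~ (~ 1))   [cost 3]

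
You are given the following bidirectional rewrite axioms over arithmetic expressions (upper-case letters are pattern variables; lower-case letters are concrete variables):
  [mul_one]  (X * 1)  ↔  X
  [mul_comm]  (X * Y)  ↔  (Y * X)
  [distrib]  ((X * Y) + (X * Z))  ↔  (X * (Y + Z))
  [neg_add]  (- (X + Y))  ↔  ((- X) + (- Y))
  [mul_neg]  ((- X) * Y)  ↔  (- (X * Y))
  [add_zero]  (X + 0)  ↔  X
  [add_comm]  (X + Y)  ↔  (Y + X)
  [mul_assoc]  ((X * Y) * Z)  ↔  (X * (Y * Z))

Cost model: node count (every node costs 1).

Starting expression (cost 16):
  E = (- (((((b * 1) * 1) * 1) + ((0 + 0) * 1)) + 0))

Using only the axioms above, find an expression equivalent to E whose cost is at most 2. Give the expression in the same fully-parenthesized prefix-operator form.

(- b)   [cost 2]

step 1: mul_one (→) rewrites ((b * 1) * 1) into (b * 1), now (- ((((b * 1) * 1) + ((0 + 0) * 1)) + 0))
step 2: mul_one (→) rewrites ((b * 1) * 1) into (b * 1), now (- (((b * 1) + ((0 + 0) * 1)) + 0))
step 3: add_zero (→) rewrites (0 + 0) into 0, now (- (((b * 1) + (0 * 1)) + 0))
step 4: mul_one (→) rewrites (0 * 1) into 0, now (- (((b * 1) + 0) + 0))
step 5: mul_one (→) rewrites (b * 1) into b, now (- ((b + 0) + 0))
step 6: add_zero (→) rewrites (b + 0) into b, now (- (b + 0))
step 7: add_zero (→) rewrites (b + 0) into b, reaching cost 2 (bound 2)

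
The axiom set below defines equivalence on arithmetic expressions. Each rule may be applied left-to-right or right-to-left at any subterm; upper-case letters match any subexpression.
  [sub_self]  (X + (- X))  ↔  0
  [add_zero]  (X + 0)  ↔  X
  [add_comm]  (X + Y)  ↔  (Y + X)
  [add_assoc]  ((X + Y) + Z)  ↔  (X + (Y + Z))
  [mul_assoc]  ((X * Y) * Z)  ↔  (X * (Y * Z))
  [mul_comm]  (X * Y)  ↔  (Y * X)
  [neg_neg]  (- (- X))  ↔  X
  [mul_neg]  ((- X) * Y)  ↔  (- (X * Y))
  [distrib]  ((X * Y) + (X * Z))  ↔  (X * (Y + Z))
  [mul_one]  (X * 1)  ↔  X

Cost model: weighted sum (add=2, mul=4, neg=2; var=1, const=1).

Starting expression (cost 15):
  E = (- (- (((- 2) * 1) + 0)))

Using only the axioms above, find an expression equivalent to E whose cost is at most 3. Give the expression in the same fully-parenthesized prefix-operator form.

(1) ((- 2) * 1)  =[mul_one →]=  (- 2)    ⊢ (- (- ((- 2) + 0)))
(2) (- (- ((- 2) + 0)))  =[neg_neg →]=  ((- 2) + 0)
(3) ((- 2) + 0)  =[add_zero →]=  (- 2)    ⊢ cost 3, within 3

(- 2)   [cost 3]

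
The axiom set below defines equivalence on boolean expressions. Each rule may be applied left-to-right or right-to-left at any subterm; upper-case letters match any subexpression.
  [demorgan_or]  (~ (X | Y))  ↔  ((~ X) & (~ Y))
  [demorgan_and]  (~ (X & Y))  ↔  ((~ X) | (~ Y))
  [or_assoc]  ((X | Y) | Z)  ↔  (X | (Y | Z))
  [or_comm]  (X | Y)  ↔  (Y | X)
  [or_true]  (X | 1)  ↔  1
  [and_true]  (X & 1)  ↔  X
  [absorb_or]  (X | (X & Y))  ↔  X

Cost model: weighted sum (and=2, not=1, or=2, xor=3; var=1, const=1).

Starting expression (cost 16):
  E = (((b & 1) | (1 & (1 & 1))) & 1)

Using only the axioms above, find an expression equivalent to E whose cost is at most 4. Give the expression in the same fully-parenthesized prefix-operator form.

(b | 1)   [cost 4]

1. [and_true →] (1 & 1)  →  1;  E = (((b & 1) | (1 & 1)) & 1)
2. [and_true →] (b & 1)  →  b;  E = ((b | (1 & 1)) & 1)
3. [and_true →] ((b | (1 & 1)) & 1)  →  (b | (1 & 1))
4. [and_true →] (1 & 1)  →  1;  cost 4 ≤ 4, done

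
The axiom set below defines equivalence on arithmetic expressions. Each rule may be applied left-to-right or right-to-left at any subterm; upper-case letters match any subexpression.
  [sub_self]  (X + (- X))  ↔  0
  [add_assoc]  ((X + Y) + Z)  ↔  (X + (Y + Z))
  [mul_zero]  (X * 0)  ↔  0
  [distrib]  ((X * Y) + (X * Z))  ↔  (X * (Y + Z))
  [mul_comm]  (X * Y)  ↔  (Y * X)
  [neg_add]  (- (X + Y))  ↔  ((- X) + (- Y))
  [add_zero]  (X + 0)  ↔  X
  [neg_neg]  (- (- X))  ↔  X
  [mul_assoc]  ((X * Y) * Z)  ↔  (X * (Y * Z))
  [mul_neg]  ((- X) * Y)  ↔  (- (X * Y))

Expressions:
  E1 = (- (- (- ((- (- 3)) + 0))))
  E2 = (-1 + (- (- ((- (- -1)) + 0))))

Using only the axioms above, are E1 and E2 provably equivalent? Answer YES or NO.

All listed rules preserve value, hence provable equivalence implies equal values everywhere; look for a separating assignment.
the empty assignment (no variables occur) gives E1 ↦ -3, E2 ↦ -2; values differ ⇒ not provably equivalent.

NO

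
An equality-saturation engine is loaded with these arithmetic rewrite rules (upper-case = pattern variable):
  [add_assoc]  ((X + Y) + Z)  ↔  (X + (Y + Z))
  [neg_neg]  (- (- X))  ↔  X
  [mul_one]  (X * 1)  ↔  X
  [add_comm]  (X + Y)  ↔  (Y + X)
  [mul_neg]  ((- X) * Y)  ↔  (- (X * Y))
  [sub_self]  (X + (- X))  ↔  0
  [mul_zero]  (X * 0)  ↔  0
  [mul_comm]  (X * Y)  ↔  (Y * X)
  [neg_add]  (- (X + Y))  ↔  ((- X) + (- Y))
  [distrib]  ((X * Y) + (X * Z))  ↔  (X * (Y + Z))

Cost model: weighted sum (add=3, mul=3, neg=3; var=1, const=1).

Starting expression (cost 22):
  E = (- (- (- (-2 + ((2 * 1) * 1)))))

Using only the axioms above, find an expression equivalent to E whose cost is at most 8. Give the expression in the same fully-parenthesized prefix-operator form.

(- (-2 + 2))   [cost 8]

(1) (- (- (-2 + ((2 * 1) * 1))))  =[neg_neg →]=  (-2 + ((2 * 1) * 1))    ⊢ (- (-2 + ((2 * 1) * 1)))
(2) (2 * 1)  =[mul_one →]=  2    ⊢ (- (-2 + (2 * 1)))
(3) (2 * 1)  =[mul_one →]=  2    ⊢ cost 8, within 8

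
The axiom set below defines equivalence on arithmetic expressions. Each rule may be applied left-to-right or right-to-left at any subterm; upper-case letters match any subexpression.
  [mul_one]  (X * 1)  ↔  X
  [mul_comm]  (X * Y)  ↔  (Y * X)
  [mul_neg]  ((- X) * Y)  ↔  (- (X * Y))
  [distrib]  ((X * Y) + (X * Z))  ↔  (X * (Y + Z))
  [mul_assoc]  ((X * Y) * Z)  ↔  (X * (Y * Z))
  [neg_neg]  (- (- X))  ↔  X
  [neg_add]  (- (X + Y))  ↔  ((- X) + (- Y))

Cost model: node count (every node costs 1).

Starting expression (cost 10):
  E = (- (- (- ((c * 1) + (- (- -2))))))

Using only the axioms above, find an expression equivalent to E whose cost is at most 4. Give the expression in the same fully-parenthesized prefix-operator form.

1. [neg_neg →] (- (- -2))  →  -2;  E = (- (- (- ((c * 1) + -2))))
2. [mul_one →] (c * 1)  →  c;  E = (- (- (- (c + -2))))
3. [neg_neg →] (- (- (c + -2)))  →  (c + -2);  cost 4 ≤ 4, done

(- (c + -2))   [cost 4]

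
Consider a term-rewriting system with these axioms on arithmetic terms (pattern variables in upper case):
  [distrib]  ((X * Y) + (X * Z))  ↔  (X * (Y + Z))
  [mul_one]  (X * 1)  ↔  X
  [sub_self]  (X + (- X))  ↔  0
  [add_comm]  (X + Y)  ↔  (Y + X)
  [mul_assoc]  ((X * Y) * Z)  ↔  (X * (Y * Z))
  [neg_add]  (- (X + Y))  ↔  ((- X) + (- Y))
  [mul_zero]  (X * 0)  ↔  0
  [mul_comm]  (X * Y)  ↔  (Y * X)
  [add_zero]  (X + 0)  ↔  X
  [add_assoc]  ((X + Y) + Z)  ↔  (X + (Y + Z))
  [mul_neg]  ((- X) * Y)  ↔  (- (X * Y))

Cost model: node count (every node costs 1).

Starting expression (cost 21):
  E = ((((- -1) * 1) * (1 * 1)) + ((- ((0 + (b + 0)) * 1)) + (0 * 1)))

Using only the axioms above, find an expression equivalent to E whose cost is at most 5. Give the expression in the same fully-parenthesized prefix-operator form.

1. [add_zero →] (b + 0)  →  b;  E = ((((- -1) * 1) * (1 * 1)) + ((- ((0 + b) * 1)) + (0 * 1)))
2. [add_comm →] (0 + b)  →  (b + 0);  E = ((((- -1) * 1) * (1 * 1)) + ((- ((b + 0) * 1)) + (0 * 1)))
3. [mul_one →] (0 * 1)  →  0;  E = ((((- -1) * 1) * (1 * 1)) + ((- ((b + 0) * 1)) + 0))
4. [mul_one →] (1 * 1)  →  1;  E = ((((- -1) * 1) * 1) + ((- ((b + 0) * 1)) + 0))
5. [add_zero →] (b + 0)  →  b;  E = ((((- -1) * 1) * 1) + ((- (b * 1)) + 0))
6. [mul_one →] (b * 1)  →  b;  E = ((((- -1) * 1) * 1) + ((- b) + 0))
7. [mul_one →] ((- -1) * 1)  →  (- -1);  E = (((- -1) * 1) + ((- b) + 0))
8. [mul_one →] ((- -1) * 1)  →  (- -1);  E = ((- -1) + ((- b) + 0))
9. [add_zero →] ((- b) + 0)  →  (- b);  cost 5 ≤ 5, done

((- -1) + (- b))   [cost 5]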